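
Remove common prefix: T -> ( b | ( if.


Common prefix: '('
Factored: T -> ( T', T' -> b | if


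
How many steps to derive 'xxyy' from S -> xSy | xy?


Derivation: S => xSy => xxyy
Steps: 2


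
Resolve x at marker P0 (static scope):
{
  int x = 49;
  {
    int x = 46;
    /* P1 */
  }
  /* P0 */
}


x declared in the same block as P0
x = 49


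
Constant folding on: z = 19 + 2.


19 + 2 = 21 at compile time
Optimized: z = 21


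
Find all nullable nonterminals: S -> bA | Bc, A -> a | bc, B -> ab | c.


A nonterminal is nullable iff some alternative derives ε (directly, or every symbol in it is nullable)
Nullable: {}


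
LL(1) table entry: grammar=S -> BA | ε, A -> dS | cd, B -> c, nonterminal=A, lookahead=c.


For [A, c]: 'c' ∈ FIRST(cd)
Entry: A -> cd


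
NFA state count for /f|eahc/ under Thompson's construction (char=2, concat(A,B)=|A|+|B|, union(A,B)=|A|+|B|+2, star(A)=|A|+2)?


Syntax tree has 5 char leaf(s), 1 union(s), 0 star(s)
chars contribute 5×2 = 10; each union adds +2; each star adds +2
Total: 10 + 2 + 0 = 12 states


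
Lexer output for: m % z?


Scan left to right, longest-match per lexeme
Tokens: ID(m), OP(%), ID(z)


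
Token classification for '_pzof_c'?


Pattern: letter/underscore followed by alphanumerics, not a keyword
Type: IDENTIFIER


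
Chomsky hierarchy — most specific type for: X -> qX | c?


Right-linear: every RHS is a terminal or a terminal followed by one nonterminal
Classification: Type 3 (Regular)


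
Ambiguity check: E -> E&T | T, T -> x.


precedence layered via separate nonterminal T: deterministic
Unambiguous


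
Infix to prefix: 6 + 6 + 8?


left-to-right (same/higher precedence on left): tree is (+ (+ 6 6) 8)
Prefix: + + 6 6 8


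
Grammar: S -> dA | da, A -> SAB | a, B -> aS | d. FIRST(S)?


Per alternative of S: FIRST(dA) = {d}; FIRST(da) = {d}
FIRST(S) = {d}


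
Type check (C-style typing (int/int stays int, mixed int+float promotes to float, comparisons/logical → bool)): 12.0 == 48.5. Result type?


Operand types: float == float
Rule: comparison yields bool
Result type: bool


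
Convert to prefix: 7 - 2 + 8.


left-to-right (same/higher precedence on left): tree is (+ (- 7 2) 8)
Prefix: + - 7 2 8


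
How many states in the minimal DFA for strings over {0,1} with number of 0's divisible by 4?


Track (count of 0) mod 4: states 0..3, accept at 0
Minimal DFA: 4 states


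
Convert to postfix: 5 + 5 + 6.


Left to right (same or higher precedence on left)
Postfix: 5 5 + 6 +


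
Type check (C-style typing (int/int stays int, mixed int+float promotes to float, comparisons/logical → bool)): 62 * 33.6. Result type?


Operand types: int * float
Rule: mixed int/float promotes to float; int/int stays int
Result type: float


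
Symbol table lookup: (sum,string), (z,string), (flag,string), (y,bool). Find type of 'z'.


Lookup 'z' → type string


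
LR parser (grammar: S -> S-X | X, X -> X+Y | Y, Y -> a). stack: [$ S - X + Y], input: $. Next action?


handle 'X+Y' on top
Action: reduce (X -> X+Y)


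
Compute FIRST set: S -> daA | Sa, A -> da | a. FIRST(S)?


Per alternative of S: FIRST(daA) = {d}; FIRST(Sa) = {d}
FIRST(S) = {d}


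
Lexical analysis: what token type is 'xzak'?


Pattern: letter/underscore followed by alphanumerics, not a keyword
Type: IDENTIFIER


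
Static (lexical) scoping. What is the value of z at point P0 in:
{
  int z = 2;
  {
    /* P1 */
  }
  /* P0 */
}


z declared in the same block as P0
z = 2


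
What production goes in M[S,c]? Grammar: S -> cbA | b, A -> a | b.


For [S, c]: 'c' ∈ FIRST(cbA)
Entry: S -> cbA


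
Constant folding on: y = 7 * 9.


7 * 9 = 63 at compile time
Optimized: y = 63


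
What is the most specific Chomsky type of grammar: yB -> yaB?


LHS has context (more than one symbol) and |LHS| ≤ |RHS|
Classification: Type 1 (Context-Sensitive)


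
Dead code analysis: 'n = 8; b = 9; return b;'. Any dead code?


n is assigned but never read
Dead: 'n = 8'


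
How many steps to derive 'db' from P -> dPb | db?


Derivation: P => db
Steps: 1


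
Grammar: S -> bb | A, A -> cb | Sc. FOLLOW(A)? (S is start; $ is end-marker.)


$ ∈ FOLLOW(S). For each A -> αBβ: add FIRST(β)\{ε} to FOLLOW(B); if β nullable, add FOLLOW(A).
FOLLOW(A) = {$, c}


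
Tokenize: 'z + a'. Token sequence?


Scan left to right, longest-match per lexeme
Tokens: ID(z), OP(+), ID(a)


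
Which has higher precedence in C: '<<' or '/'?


'/' is multiplicative (level 10); '<<' is shift (level 8)
Higher level binds tighter
'/' has higher precedence than '<<'


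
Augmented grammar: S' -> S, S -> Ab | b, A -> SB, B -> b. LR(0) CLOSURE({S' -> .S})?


Start: S' -> .S
For each item with dot before a nonterminal B, add B -> .γ for every B-production
Closure: [S' -> .S, S -> .Ab, S -> .b, A -> .SB]


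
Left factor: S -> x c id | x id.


Common prefix: 'x'
Factored: S -> x S', S' -> c id | id


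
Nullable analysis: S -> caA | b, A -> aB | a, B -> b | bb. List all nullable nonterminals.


A nonterminal is nullable iff some alternative derives ε (directly, or every symbol in it is nullable)
Nullable: {}


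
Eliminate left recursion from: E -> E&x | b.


Left-recursive alternatives: E&x; non-recursive: b
Introduce E': E -> bE', E' -> &xE' | ε


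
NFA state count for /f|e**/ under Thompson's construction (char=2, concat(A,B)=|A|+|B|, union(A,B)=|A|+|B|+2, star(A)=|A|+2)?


Syntax tree has 2 char leaf(s), 1 union(s), 2 star(s)
chars contribute 2×2 = 4; each union adds +2; each star adds +2
Total: 4 + 2 + 4 = 10 states


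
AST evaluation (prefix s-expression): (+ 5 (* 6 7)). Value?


Evaluate inner: (* 6 7) = 42
Evaluate root: (+ 5 42) = 47
Result: 47


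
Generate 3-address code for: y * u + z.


Break into single-operator statements:
t1 = y * u
t2 = t1 + z


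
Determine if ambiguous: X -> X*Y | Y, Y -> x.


precedence layered via separate nonterminal Y: deterministic
Unambiguous


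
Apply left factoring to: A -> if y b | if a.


Common prefix: 'if'
Factored: A -> if A', A' -> y b | a


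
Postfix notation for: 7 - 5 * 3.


* has higher precedence, evaluate 5*3 first
Postfix: 7 5 3 * -


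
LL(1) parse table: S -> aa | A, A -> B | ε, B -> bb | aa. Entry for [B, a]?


For [B, a]: 'a' ∈ FIRST(aa)
Entry: B -> aa


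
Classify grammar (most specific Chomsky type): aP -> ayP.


LHS has context (more than one symbol) and |LHS| ≤ |RHS|
Classification: Type 1 (Context-Sensitive)


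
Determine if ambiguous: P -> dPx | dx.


balanced d^n…x^n: each string has a unique parse
Unambiguous


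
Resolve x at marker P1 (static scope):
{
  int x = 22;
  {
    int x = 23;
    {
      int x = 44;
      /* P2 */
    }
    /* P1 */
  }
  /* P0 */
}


x declared in the same block as P1
x = 23


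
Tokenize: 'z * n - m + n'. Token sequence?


Scan left to right, longest-match per lexeme
Tokens: ID(z), OP(*), ID(n), OP(-), ID(m), OP(+), ID(n)


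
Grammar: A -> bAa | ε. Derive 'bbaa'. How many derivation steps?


Derivation: A => bAa => bbAaa => bbaa
Steps: 3


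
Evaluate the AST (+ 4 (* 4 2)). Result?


Evaluate inner: (* 4 2) = 8
Evaluate root: (+ 4 8) = 12
Result: 12


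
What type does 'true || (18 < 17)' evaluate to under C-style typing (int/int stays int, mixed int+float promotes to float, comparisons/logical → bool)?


Operand types: bool || bool
Rule: logical operators take bool operands and yield bool
Result type: bool


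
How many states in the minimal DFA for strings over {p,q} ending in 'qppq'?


Track the longest suffix of input matching a prefix of 'qppq': 5 classes (prefixes of length 0..4)
Minimal DFA: 5 states


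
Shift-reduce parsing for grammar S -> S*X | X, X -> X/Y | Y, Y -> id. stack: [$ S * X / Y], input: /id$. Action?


handle 'X/Y' on top
Action: reduce (X -> X/Y)


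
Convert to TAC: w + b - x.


Break into single-operator statements:
t1 = w + b
t2 = t1 - x


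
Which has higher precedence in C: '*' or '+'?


'*' is multiplicative (level 10); '+' is additive (level 9)
Higher level binds tighter
'*' has higher precedence than '+'


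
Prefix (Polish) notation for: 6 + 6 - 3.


left-to-right (same/higher precedence on left): tree is (- (+ 6 6) 3)
Prefix: - + 6 6 3


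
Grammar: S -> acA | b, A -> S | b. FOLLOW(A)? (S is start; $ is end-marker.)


$ ∈ FOLLOW(S). For each A -> αBβ: add FIRST(β)\{ε} to FOLLOW(B); if β nullable, add FOLLOW(A).
FOLLOW(A) = {$}


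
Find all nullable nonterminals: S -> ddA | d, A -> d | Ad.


A nonterminal is nullable iff some alternative derives ε (directly, or every symbol in it is nullable)
Nullable: {}


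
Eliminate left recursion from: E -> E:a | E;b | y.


Left-recursive alternatives: E:a, E;b; non-recursive: y
Introduce E': E -> yE', E' -> :aE' | ;bE' | ε


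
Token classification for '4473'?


Pattern: digits only
Type: INTEGER_LITERAL


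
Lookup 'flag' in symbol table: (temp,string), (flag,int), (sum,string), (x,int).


Lookup 'flag' → type int


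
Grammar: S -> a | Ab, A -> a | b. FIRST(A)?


Per alternative of A: FIRST(a) = {a}; FIRST(b) = {b}
FIRST(A) = {a, b}


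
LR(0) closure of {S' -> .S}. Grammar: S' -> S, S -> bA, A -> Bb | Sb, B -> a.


Start: S' -> .S
For each item with dot before a nonterminal B, add B -> .γ for every B-production
Closure: [S' -> .S, S -> .bA]


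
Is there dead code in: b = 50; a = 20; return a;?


b is assigned but never read
Dead: 'b = 50'


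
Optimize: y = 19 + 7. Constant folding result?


19 + 7 = 26 at compile time
Optimized: y = 26


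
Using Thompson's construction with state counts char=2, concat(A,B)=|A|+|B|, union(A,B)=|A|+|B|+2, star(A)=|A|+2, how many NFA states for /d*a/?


Syntax tree has 2 char leaf(s), 0 union(s), 1 star(s)
chars contribute 2×2 = 4; each union adds +2; each star adds +2
Total: 4 + 0 + 2 = 6 states


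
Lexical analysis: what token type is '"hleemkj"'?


Pattern: double-quoted sequence
Type: STRING_LITERAL


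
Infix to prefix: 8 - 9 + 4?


left-to-right (same/higher precedence on left): tree is (+ (- 8 9) 4)
Prefix: + - 8 9 4


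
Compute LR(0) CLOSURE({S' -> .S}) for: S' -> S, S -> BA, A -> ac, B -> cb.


Start: S' -> .S
For each item with dot before a nonterminal B, add B -> .γ for every B-production
Closure: [S' -> .S, S -> .BA, B -> .cb]


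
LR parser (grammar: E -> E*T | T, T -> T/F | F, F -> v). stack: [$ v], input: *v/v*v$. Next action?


'v' on top is the handle for F -> v
Action: reduce (F -> v)


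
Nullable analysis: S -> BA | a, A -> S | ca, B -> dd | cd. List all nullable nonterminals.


A nonterminal is nullable iff some alternative derives ε (directly, or every symbol in it is nullable)
Nullable: {}


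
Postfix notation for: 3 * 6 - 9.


Left to right (same or higher precedence on left)
Postfix: 3 6 * 9 -


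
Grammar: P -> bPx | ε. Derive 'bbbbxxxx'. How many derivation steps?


Derivation: P => bPx => bbPxx => bbbPxxx => bbbbPxxxx => bbbbxxxx
Steps: 5


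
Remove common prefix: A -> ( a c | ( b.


Common prefix: '('
Factored: A -> ( A', A' -> a c | b


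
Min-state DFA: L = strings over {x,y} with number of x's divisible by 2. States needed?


Track (count of x) mod 2: states 0..1, accept at 0
Minimal DFA: 2 states


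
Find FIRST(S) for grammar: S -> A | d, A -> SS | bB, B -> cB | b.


Per alternative of S: FIRST(A) = {b, d}; FIRST(d) = {d}
FIRST(S) = {b, d}


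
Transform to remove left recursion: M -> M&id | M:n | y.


Left-recursive alternatives: M&id, M:n; non-recursive: y
Introduce M': M -> yM', M' -> &idM' | :nM' | ε


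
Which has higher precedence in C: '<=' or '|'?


'<=' is relational (level 7); '|' is bitwise OR (level 3)
Higher level binds tighter
'<=' has higher precedence than '|'


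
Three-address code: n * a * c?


Break into single-operator statements:
t1 = n * a
t2 = t1 * c


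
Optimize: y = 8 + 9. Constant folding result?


8 + 9 = 17 at compile time
Optimized: y = 17


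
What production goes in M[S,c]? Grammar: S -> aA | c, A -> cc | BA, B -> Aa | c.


For [S, c]: 'c' ∈ FIRST(c)
Entry: S -> c


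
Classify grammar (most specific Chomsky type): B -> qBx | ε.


Single nonterminal LHS, but q^n x^n is not regular
Classification: Type 2 (Context-Free)


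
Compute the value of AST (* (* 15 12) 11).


Evaluate inner: (* 15 12) = 180
Evaluate root: (* 180 11) = 1980
Result: 1980


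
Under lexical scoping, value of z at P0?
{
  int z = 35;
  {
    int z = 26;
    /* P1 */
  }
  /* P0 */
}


z declared in the same block as P0
z = 35


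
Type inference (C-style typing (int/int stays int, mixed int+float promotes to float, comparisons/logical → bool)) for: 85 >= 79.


Operand types: int >= int
Rule: comparison yields bool
Result type: bool


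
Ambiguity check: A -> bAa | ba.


balanced b^n…a^n: each string has a unique parse
Unambiguous


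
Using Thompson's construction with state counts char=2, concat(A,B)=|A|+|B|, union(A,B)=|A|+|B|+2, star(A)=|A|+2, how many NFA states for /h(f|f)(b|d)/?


Syntax tree has 5 char leaf(s), 2 union(s), 0 star(s)
chars contribute 5×2 = 10; each union adds +2; each star adds +2
Total: 10 + 4 + 0 = 14 states


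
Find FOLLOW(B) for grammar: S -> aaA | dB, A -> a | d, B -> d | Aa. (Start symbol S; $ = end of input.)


$ ∈ FOLLOW(S). For each A -> αBβ: add FIRST(β)\{ε} to FOLLOW(B); if β nullable, add FOLLOW(A).
FOLLOW(B) = {$}


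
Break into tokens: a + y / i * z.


Scan left to right, longest-match per lexeme
Tokens: ID(a), OP(+), ID(y), OP(/), ID(i), OP(*), ID(z)


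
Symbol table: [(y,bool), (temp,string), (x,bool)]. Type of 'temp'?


Lookup 'temp' → type string


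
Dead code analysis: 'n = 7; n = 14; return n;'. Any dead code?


first assignment to n is overwritten before any read
Dead: 'n = 7'


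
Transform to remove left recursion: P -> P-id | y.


Left-recursive alternatives: P-id; non-recursive: y
Introduce P': P -> yP', P' -> -idP' | ε


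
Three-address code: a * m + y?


Break into single-operator statements:
t1 = a * m
t2 = t1 + y


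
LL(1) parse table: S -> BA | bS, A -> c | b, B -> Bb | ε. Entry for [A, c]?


For [A, c]: 'c' ∈ FIRST(c)
Entry: A -> c


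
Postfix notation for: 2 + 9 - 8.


Left to right (same or higher precedence on left)
Postfix: 2 9 + 8 -


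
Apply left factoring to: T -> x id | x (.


Common prefix: 'x'
Factored: T -> x T', T' -> id | (


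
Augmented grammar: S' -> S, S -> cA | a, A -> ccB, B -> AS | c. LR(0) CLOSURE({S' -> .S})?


Start: S' -> .S
For each item with dot before a nonterminal B, add B -> .γ for every B-production
Closure: [S' -> .S, S -> .cA, S -> .a]


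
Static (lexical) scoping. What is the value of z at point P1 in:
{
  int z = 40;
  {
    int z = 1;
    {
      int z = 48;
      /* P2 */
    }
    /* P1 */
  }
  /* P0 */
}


z declared in the same block as P1
z = 1


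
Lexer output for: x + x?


Scan left to right, longest-match per lexeme
Tokens: ID(x), OP(+), ID(x)


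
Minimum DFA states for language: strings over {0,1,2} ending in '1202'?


Track the longest suffix of input matching a prefix of '1202': 5 classes (prefixes of length 0..4)
Minimal DFA: 5 states


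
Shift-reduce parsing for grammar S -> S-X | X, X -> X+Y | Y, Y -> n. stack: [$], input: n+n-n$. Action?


no handle on stack; shift 'n'
Action: shift


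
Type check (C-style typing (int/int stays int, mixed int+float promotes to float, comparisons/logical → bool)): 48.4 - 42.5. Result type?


Operand types: float - float
Rule: mixed int/float promotes to float; int/int stays int
Result type: float


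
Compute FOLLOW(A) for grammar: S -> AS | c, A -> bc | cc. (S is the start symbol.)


$ ∈ FOLLOW(S). For each A -> αBβ: add FIRST(β)\{ε} to FOLLOW(B); if β nullable, add FOLLOW(A).
FOLLOW(A) = {b, c}


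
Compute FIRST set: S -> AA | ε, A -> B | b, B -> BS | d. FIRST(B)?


Per alternative of B: FIRST(BS) = {d}; FIRST(d) = {d}
FIRST(B) = {d}


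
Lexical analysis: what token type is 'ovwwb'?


Pattern: letter/underscore followed by alphanumerics, not a keyword
Type: IDENTIFIER


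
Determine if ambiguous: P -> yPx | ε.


balanced y^n…x^n: each string has a unique parse
Unambiguous


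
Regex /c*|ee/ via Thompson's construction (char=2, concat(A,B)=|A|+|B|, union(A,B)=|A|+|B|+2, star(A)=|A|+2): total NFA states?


Syntax tree has 3 char leaf(s), 1 union(s), 1 star(s)
chars contribute 3×2 = 6; each union adds +2; each star adds +2
Total: 6 + 2 + 2 = 10 states


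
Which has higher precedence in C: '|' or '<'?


'<' is relational (level 7); '|' is bitwise OR (level 3)
Higher level binds tighter
'<' has higher precedence than '|'


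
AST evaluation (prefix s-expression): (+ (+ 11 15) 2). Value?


Evaluate inner: (+ 11 15) = 26
Evaluate root: (+ 26 2) = 28
Result: 28


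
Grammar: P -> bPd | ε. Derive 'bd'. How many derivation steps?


Derivation: P => bPd => bd
Steps: 2


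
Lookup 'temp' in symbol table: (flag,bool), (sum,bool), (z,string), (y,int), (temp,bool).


Lookup 'temp' → type bool


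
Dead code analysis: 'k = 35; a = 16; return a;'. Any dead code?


k is assigned but never read
Dead: 'k = 35'


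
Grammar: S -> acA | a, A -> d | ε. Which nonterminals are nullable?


A nonterminal is nullable iff some alternative derives ε (directly, or every symbol in it is nullable)
Nullable: {A}


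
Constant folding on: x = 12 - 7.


12 - 7 = 5 at compile time
Optimized: x = 5


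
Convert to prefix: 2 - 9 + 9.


left-to-right (same/higher precedence on left): tree is (+ (- 2 9) 9)
Prefix: + - 2 9 9


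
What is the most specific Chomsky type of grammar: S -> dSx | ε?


Single nonterminal LHS, but d^n x^n is not regular
Classification: Type 2 (Context-Free)


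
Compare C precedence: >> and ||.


'>>' is shift (level 8); '||' is logical OR (level 1)
Higher level binds tighter
'>>' has higher precedence than '||'


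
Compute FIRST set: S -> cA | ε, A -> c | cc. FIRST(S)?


Per alternative of S: FIRST(cA) = {c}; FIRST(ε) = {ε}
FIRST(S) = {c, ε}


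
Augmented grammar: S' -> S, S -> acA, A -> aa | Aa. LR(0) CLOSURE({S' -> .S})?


Start: S' -> .S
For each item with dot before a nonterminal B, add B -> .γ for every B-production
Closure: [S' -> .S, S -> .acA]


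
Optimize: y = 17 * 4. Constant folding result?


17 * 4 = 68 at compile time
Optimized: y = 68


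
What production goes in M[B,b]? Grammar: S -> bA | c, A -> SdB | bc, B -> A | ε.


For [B, b]: 'b' ∈ FIRST(A)
Entry: B -> A


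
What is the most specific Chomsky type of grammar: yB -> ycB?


LHS has context (more than one symbol) and |LHS| ≤ |RHS|
Classification: Type 1 (Context-Sensitive)


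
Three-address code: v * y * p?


Break into single-operator statements:
t1 = v * y
t2 = t1 * p


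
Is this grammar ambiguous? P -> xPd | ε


balanced x^n…d^n: each string has a unique parse
Unambiguous


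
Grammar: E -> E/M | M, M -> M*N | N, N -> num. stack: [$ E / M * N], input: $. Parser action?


handle 'M*N' on top
Action: reduce (M -> M*N)


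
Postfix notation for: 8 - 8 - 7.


Left to right (same or higher precedence on left)
Postfix: 8 8 - 7 -


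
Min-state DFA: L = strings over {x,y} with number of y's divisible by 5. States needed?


Track (count of y) mod 5: states 0..4, accept at 0
Minimal DFA: 5 states


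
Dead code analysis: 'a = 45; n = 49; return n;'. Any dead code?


a is assigned but never read
Dead: 'a = 45'


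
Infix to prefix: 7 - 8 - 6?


left-to-right (same/higher precedence on left): tree is (- (- 7 8) 6)
Prefix: - - 7 8 6


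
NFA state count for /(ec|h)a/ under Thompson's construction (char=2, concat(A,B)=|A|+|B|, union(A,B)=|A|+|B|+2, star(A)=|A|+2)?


Syntax tree has 4 char leaf(s), 1 union(s), 0 star(s)
chars contribute 4×2 = 8; each union adds +2; each star adds +2
Total: 8 + 2 + 0 = 10 states


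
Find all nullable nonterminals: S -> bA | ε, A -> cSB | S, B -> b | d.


A nonterminal is nullable iff some alternative derives ε (directly, or every symbol in it is nullable)
Nullable: {A, S}


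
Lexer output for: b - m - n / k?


Scan left to right, longest-match per lexeme
Tokens: ID(b), OP(-), ID(m), OP(-), ID(n), OP(/), ID(k)


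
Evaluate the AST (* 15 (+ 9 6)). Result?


Evaluate inner: (+ 9 6) = 15
Evaluate root: (* 15 15) = 225
Result: 225


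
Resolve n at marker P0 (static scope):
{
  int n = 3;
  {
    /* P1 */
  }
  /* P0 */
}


n declared in the same block as P0
n = 3


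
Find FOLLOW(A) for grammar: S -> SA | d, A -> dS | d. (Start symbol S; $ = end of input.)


$ ∈ FOLLOW(S). For each A -> αBβ: add FIRST(β)\{ε} to FOLLOW(B); if β nullable, add FOLLOW(A).
FOLLOW(A) = {$, d}


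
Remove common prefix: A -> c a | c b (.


Common prefix: 'c'
Factored: A -> c A', A' -> a | b (


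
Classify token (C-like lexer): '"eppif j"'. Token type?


Pattern: double-quoted sequence
Type: STRING_LITERAL


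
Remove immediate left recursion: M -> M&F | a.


Left-recursive alternatives: M&F; non-recursive: a
Introduce M': M -> aM', M' -> &FM' | ε


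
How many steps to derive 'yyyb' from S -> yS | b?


Derivation: S => yS => yyS => yyyS => yyyb
Steps: 4


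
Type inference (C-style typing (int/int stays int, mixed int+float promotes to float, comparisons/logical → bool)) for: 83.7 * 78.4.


Operand types: float * float
Rule: mixed int/float promotes to float; int/int stays int
Result type: float


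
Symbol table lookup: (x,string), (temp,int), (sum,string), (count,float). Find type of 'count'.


Lookup 'count' → type float


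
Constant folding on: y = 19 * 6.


19 * 6 = 114 at compile time
Optimized: y = 114


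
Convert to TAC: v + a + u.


Break into single-operator statements:
t1 = v + a
t2 = t1 + u


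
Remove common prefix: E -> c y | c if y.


Common prefix: 'c'
Factored: E -> c E', E' -> y | if y


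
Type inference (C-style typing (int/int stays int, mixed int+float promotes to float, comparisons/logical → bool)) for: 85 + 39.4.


Operand types: int + float
Rule: mixed int/float promotes to float; int/int stays int
Result type: float


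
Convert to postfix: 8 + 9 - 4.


Left to right (same or higher precedence on left)
Postfix: 8 9 + 4 -


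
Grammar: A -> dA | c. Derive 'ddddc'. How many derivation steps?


Derivation: A => dA => ddA => dddA => ddddA => ddddc
Steps: 5


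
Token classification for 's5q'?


Pattern: letter/underscore followed by alphanumerics, not a keyword
Type: IDENTIFIER


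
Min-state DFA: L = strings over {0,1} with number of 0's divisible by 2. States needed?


Track (count of 0) mod 2: states 0..1, accept at 0
Minimal DFA: 2 states


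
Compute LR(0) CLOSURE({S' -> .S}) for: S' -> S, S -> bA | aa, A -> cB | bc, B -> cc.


Start: S' -> .S
For each item with dot before a nonterminal B, add B -> .γ for every B-production
Closure: [S' -> .S, S -> .bA, S -> .aa]


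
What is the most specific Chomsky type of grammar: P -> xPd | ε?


Single nonterminal LHS, but x^n d^n is not regular
Classification: Type 2 (Context-Free)


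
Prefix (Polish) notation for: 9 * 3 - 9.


left-to-right (same/higher precedence on left): tree is (- (* 9 3) 9)
Prefix: - * 9 3 9


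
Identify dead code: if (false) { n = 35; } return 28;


condition is constant false, so the whole block is unreachable
Dead: 'if (false) { n = 35; }'


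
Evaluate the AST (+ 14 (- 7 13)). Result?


Evaluate inner: (- 7 13) = -6
Evaluate root: (+ 14 -6) = 8
Result: 8


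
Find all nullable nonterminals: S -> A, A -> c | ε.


A nonterminal is nullable iff some alternative derives ε (directly, or every symbol in it is nullable)
Nullable: {A, S}


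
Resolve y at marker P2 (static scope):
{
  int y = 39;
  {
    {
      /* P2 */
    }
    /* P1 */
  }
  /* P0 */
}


P2's block does not declare y; resolves to the enclosing declaration at depth 0
y = 39


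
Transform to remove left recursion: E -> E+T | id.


Left-recursive alternatives: E+T; non-recursive: id
Introduce E': E -> idE', E' -> +TE' | ε


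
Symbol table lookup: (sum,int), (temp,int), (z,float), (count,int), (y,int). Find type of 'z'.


Lookup 'z' → type float


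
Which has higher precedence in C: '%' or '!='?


'%' is multiplicative (level 10); '!=' is equality (level 6)
Higher level binds tighter
'%' has higher precedence than '!='


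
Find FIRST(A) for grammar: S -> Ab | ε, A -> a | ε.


Per alternative of A: FIRST(a) = {a}; FIRST(ε) = {ε}
FIRST(A) = {a, ε}


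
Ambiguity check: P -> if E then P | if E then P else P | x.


dangling else: 'if E then if E then x else x' parses two ways
Ambiguous


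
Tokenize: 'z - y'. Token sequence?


Scan left to right, longest-match per lexeme
Tokens: ID(z), OP(-), ID(y)


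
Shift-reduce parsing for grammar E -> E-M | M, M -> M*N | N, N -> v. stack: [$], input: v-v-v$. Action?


no handle on stack; shift 'v'
Action: shift


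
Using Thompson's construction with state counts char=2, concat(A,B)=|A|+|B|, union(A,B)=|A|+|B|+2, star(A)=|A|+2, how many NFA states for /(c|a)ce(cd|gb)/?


Syntax tree has 8 char leaf(s), 2 union(s), 0 star(s)
chars contribute 8×2 = 16; each union adds +2; each star adds +2
Total: 16 + 4 + 0 = 20 states


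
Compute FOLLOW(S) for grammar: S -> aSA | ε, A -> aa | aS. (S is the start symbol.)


$ ∈ FOLLOW(S). For each A -> αBβ: add FIRST(β)\{ε} to FOLLOW(B); if β nullable, add FOLLOW(A).
FOLLOW(S) = {$, a}


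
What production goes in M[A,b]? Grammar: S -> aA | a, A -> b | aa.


For [A, b]: 'b' ∈ FIRST(b)
Entry: A -> b


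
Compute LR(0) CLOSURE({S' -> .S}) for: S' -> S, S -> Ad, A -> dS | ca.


Start: S' -> .S
For each item with dot before a nonterminal B, add B -> .γ for every B-production
Closure: [S' -> .S, S -> .Ad, A -> .dS, A -> .ca]


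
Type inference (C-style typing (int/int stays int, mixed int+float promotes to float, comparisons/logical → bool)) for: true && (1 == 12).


Operand types: bool && bool
Rule: logical operators take bool operands and yield bool
Result type: bool


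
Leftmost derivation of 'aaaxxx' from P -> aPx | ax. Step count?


Derivation: P => aPx => aaPxx => aaaxxx
Steps: 3


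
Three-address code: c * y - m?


Break into single-operator statements:
t1 = c * y
t2 = t1 - m


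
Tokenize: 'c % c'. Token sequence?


Scan left to right, longest-match per lexeme
Tokens: ID(c), OP(%), ID(c)


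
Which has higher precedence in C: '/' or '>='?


'/' is multiplicative (level 10); '>=' is relational (level 7)
Higher level binds tighter
'/' has higher precedence than '>='


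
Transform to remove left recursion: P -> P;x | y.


Left-recursive alternatives: P;x; non-recursive: y
Introduce P': P -> yP', P' -> ;xP' | ε


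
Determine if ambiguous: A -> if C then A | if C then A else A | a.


dangling else: 'if C then if C then a else a' parses two ways
Ambiguous


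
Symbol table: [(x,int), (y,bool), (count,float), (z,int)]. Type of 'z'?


Lookup 'z' → type int


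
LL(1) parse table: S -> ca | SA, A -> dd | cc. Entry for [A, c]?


For [A, c]: 'c' ∈ FIRST(cc)
Entry: A -> cc


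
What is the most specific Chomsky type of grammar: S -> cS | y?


Right-linear: every RHS is a terminal or a terminal followed by one nonterminal
Classification: Type 3 (Regular)


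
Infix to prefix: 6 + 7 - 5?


left-to-right (same/higher precedence on left): tree is (- (+ 6 7) 5)
Prefix: - + 6 7 5


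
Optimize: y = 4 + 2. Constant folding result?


4 + 2 = 6 at compile time
Optimized: y = 6


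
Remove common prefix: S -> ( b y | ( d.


Common prefix: '('
Factored: S -> ( S', S' -> b y | d


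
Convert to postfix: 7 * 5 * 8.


Left to right (same or higher precedence on left)
Postfix: 7 5 * 8 *


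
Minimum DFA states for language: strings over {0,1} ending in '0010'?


Track the longest suffix of input matching a prefix of '0010': 5 classes (prefixes of length 0..4)
Minimal DFA: 5 states


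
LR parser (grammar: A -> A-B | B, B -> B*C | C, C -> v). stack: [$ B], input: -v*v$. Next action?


lookahead ∉ {*} so B won't extend; reduce A -> B
Action: reduce (A -> B)


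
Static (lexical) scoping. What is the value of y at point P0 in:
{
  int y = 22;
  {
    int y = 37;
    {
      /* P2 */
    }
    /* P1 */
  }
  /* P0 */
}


y declared in the same block as P0
y = 22


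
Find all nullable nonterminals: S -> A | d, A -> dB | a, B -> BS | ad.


A nonterminal is nullable iff some alternative derives ε (directly, or every symbol in it is nullable)
Nullable: {}


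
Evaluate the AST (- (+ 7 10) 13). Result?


Evaluate inner: (+ 7 10) = 17
Evaluate root: (- 17 13) = 4
Result: 4


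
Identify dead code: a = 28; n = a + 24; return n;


a is read by n's definition; n is returned
No dead code


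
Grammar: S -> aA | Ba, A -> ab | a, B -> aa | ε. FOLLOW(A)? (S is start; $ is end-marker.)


$ ∈ FOLLOW(S). For each A -> αBβ: add FIRST(β)\{ε} to FOLLOW(B); if β nullable, add FOLLOW(A).
FOLLOW(A) = {$}


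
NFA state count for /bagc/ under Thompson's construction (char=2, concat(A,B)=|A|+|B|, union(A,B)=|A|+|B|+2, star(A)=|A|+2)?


Syntax tree has 4 char leaf(s), 0 union(s), 0 star(s)
chars contribute 4×2 = 8; each union adds +2; each star adds +2
Total: 8 + 0 + 0 = 8 states


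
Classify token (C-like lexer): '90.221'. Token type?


Pattern: digits with a decimal point
Type: FLOAT_LITERAL


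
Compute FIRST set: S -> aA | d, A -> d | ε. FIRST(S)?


Per alternative of S: FIRST(aA) = {a}; FIRST(d) = {d}
FIRST(S) = {a, d}


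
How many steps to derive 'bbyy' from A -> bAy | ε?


Derivation: A => bAy => bbAyy => bbyy
Steps: 3


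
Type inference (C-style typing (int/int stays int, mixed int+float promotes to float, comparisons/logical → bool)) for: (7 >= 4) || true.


Operand types: bool || bool
Rule: logical operators take bool operands and yield bool
Result type: bool


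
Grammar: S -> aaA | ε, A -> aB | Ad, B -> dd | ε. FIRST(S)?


Per alternative of S: FIRST(aaA) = {a}; FIRST(ε) = {ε}
FIRST(S) = {a, ε}


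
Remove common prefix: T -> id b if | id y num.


Common prefix: 'id'
Factored: T -> id T', T' -> b if | y num


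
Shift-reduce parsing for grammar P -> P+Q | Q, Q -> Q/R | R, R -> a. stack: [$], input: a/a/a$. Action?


no handle on stack; shift 'a'
Action: shift


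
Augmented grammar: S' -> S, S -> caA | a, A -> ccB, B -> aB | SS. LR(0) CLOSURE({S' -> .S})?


Start: S' -> .S
For each item with dot before a nonterminal B, add B -> .γ for every B-production
Closure: [S' -> .S, S -> .caA, S -> .a]


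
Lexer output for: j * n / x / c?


Scan left to right, longest-match per lexeme
Tokens: ID(j), OP(*), ID(n), OP(/), ID(x), OP(/), ID(c)


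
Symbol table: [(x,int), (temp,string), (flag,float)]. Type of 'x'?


Lookup 'x' → type int


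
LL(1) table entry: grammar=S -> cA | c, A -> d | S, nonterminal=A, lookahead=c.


For [A, c]: 'c' ∈ FIRST(S)
Entry: A -> S


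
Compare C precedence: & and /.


'/' is multiplicative (level 10); '&' is bitwise AND (level 5)
Higher level binds tighter
'/' has higher precedence than '&'


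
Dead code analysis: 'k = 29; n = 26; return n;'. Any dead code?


k is assigned but never read
Dead: 'k = 29'


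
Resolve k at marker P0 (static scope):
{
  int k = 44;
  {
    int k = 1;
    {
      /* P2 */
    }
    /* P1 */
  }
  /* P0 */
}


k declared in the same block as P0
k = 44


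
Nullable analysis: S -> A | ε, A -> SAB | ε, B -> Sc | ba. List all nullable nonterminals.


A nonterminal is nullable iff some alternative derives ε (directly, or every symbol in it is nullable)
Nullable: {A, S}


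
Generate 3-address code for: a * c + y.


Break into single-operator statements:
t1 = a * c
t2 = t1 + y


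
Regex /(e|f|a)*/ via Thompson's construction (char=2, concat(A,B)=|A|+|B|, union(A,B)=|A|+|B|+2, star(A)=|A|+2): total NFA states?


Syntax tree has 3 char leaf(s), 2 union(s), 1 star(s)
chars contribute 3×2 = 6; each union adds +2; each star adds +2
Total: 6 + 4 + 2 = 12 states


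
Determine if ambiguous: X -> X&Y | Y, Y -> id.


precedence layered via separate nonterminal Y: deterministic
Unambiguous


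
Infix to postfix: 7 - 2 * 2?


* has higher precedence, evaluate 2*2 first
Postfix: 7 2 2 * -


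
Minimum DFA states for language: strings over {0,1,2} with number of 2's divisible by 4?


Track (count of 2) mod 4: states 0..3, accept at 0
Minimal DFA: 4 states


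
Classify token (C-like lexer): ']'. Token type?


Pattern: delimiter/punctuation
Type: PUNCTUATION


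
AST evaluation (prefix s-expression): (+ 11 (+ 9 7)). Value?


Evaluate inner: (+ 9 7) = 16
Evaluate root: (+ 11 16) = 27
Result: 27


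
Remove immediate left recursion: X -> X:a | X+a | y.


Left-recursive alternatives: X:a, X+a; non-recursive: y
Introduce X': X -> yX', X' -> :aX' | +aX' | ε


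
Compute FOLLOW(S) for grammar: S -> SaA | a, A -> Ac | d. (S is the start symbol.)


$ ∈ FOLLOW(S). For each A -> αBβ: add FIRST(β)\{ε} to FOLLOW(B); if β nullable, add FOLLOW(A).
FOLLOW(S) = {$, a}


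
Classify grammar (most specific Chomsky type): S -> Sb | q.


Left-linear: every RHS is a terminal or one nonterminal followed by a terminal
Classification: Type 3 (Regular)


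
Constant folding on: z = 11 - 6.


11 - 6 = 5 at compile time
Optimized: z = 5


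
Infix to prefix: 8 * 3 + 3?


left-to-right (same/higher precedence on left): tree is (+ (* 8 3) 3)
Prefix: + * 8 3 3


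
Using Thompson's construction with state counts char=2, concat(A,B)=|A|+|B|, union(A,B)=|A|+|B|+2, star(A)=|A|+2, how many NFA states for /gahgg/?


Syntax tree has 5 char leaf(s), 0 union(s), 0 star(s)
chars contribute 5×2 = 10; each union adds +2; each star adds +2
Total: 10 + 0 + 0 = 10 states


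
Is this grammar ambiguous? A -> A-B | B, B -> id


precedence layered via separate nonterminal B: deterministic
Unambiguous


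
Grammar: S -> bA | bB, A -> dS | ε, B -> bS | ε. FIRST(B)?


Per alternative of B: FIRST(bS) = {b}; FIRST(ε) = {ε}
FIRST(B) = {b, ε}


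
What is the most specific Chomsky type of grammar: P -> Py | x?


Left-linear: every RHS is a terminal or one nonterminal followed by a terminal
Classification: Type 3 (Regular)


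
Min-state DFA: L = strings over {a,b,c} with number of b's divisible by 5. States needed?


Track (count of b) mod 5: states 0..4, accept at 0
Minimal DFA: 5 states


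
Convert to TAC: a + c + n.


Break into single-operator statements:
t1 = a + c
t2 = t1 + n


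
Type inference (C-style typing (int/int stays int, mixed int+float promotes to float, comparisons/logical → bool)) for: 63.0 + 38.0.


Operand types: float + float
Rule: mixed int/float promotes to float; int/int stays int
Result type: float


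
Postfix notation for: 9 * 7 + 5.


Left to right (same or higher precedence on left)
Postfix: 9 7 * 5 +


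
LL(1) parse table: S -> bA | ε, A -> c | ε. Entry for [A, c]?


For [A, c]: 'c' ∈ FIRST(c)
Entry: A -> c


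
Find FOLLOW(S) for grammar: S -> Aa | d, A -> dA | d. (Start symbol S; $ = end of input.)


$ ∈ FOLLOW(S). For each A -> αBβ: add FIRST(β)\{ε} to FOLLOW(B); if β nullable, add FOLLOW(A).
FOLLOW(S) = {$}


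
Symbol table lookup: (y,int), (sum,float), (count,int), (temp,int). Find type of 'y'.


Lookup 'y' → type int


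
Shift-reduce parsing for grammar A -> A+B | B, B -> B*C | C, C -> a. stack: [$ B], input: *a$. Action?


shift '*' to continue B -> B*C
Action: shift


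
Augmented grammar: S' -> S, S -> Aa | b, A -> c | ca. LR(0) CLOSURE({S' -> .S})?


Start: S' -> .S
For each item with dot before a nonterminal B, add B -> .γ for every B-production
Closure: [S' -> .S, S -> .Aa, S -> .b, A -> .c, A -> .ca]


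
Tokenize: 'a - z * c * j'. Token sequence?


Scan left to right, longest-match per lexeme
Tokens: ID(a), OP(-), ID(z), OP(*), ID(c), OP(*), ID(j)


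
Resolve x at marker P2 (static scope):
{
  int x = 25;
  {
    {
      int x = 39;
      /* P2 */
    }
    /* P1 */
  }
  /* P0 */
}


x declared in the same block as P2
x = 39


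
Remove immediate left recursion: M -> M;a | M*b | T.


Left-recursive alternatives: M;a, M*b; non-recursive: T
Introduce M': M -> TM', M' -> ;aM' | *bM' | ε


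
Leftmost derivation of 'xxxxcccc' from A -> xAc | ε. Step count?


Derivation: A => xAc => xxAcc => xxxAccc => xxxxAcccc => xxxxcccc
Steps: 5


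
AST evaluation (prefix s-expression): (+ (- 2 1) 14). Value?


Evaluate inner: (- 2 1) = 1
Evaluate root: (+ 1 14) = 15
Result: 15


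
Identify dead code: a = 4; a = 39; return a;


first assignment to a is overwritten before any read
Dead: 'a = 4'


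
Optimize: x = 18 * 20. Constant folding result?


18 * 20 = 360 at compile time
Optimized: x = 360


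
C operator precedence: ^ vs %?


'%' is multiplicative (level 10); '^' is bitwise XOR (level 4)
Higher level binds tighter
'%' has higher precedence than '^'


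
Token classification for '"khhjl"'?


Pattern: double-quoted sequence
Type: STRING_LITERAL


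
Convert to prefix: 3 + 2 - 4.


left-to-right (same/higher precedence on left): tree is (- (+ 3 2) 4)
Prefix: - + 3 2 4


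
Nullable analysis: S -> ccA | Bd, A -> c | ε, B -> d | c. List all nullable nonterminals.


A nonterminal is nullable iff some alternative derives ε (directly, or every symbol in it is nullable)
Nullable: {A}


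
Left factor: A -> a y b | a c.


Common prefix: 'a'
Factored: A -> a A', A' -> y b | c


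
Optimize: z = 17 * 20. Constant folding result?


17 * 20 = 340 at compile time
Optimized: z = 340


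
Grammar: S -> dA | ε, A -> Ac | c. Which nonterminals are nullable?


A nonterminal is nullable iff some alternative derives ε (directly, or every symbol in it is nullable)
Nullable: {S}


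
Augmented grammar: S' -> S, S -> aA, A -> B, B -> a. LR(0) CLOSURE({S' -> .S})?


Start: S' -> .S
For each item with dot before a nonterminal B, add B -> .γ for every B-production
Closure: [S' -> .S, S -> .aA]


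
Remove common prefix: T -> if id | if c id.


Common prefix: 'if'
Factored: T -> if T', T' -> id | c id


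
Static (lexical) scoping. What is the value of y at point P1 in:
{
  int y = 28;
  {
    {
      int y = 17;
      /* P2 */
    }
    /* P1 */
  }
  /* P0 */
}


P1's block does not declare y; resolves to the enclosing declaration at depth 0
y = 28


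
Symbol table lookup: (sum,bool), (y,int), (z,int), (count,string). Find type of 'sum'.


Lookup 'sum' → type bool


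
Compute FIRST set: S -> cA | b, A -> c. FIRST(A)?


Per alternative of A: FIRST(c) = {c}
FIRST(A) = {c}
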